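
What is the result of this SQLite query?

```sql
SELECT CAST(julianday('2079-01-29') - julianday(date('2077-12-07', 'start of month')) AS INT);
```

`start of month` rewinds 2077-12-07 to 2077-12-01.
30 days remain in December 2077 after the 1st (31 − 1).
Full months from January 2078 through December 2078 contribute their day counts.
Then 29 days into January 2079.
Total: 30 + 31 + 28 + 31 + 30 + 31 + 30 + 31 + 31 + 30 + 31 + 30 + 31 + 29 = 424.

424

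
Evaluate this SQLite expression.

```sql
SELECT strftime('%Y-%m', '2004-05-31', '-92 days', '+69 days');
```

2004-05

First apply '-92 days', '+69 days': 2004-05-31 → 2004-05-08.
`%Y-%m` extracts the year-month: 2004-05.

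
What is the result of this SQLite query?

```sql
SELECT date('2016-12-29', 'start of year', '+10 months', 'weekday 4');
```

2016-11-03

`start of year` rewinds 2016-12-29 to 2016-01-01.
Adding +10 months to 2016-01-01 gives 2016-11-01.
`weekday 4` advances to the next Thursday; 2016-11-01 is a Tuesday, so it moves forward to 2016-11-03.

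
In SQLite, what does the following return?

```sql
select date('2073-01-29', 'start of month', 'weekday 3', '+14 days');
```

2073-01-18

`start of month` rewinds 2073-01-29 to 2073-01-01.
`weekday 3` advances to the next Wednesday; 2073-01-01 is a Sunday, so it moves forward to 2073-01-04.
Advancing 14 more days within January lands on 2073-01-18.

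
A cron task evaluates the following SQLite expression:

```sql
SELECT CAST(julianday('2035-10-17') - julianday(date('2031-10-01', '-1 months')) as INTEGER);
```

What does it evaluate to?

1507

Adding -1 month to 2031-10-01 gives 2031-09-01.
29 days remain in September 2031 after the 1st (30 − 1).
Full months from October 2031 through September 2035 contribute their day counts.
Then 17 days into October 2035.
Total: 29 + 31 + 30 + 31 + 31 + 29 + 31 + 30 + 31 + 30 + 31 + 31 + 30 + 31 + 30 + 31 + 31 + 28 + 31 + 30 + 31 + 30 + 31 + 31 + 30 + 31 + 30 + 31 + 31 + 28 + 31 + 30 + 31 + 30 + 31 + 31 + 30 + 31 + 30 + 31 + 31 + 28 + 31 + 30 + 31 + 30 + 31 + 31 + 30 + 17 = 1507.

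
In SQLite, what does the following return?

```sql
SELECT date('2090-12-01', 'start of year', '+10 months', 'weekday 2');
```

2090-11-07

`start of year` rewinds 2090-12-01 to 2090-01-01.
Adding +10 months to 2090-01-01 gives 2090-11-01.
`weekday 2` advances to the next Tuesday; 2090-11-01 is a Wednesday, so it moves forward to 2090-11-07.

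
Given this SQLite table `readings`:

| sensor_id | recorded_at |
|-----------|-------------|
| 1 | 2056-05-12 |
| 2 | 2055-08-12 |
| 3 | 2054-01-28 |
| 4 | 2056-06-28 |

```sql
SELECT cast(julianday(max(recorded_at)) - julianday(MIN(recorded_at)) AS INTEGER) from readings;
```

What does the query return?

882

MIN = 2054-01-28, MAX = 2056-06-28.
3 days remain in January 2054 after the 28th (31 − 28).
Full months from February 2054 through May 2056 contribute their day counts.
Then 28 days into June 2056.
Total: 3 + 28 + 31 + 30 + 31 + 30 + 31 + 31 + 30 + 31 + 30 + 31 + 31 + 28 + 31 + 30 + 31 + 30 + 31 + 31 + 30 + 31 + 30 + 31 + 31 + 29 + 31 + 30 + 31 + 28 = 882.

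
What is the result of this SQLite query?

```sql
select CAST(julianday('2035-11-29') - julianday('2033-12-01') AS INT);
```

30 days remain in December 2033 after the 1st (31 − 1).
Full months from January 2034 through October 2035 contribute their day counts.
Then 29 days into November 2035.
Total: 30 + 31 + 28 + 31 + 30 + 31 + 30 + 31 + 31 + 30 + 31 + 30 + 31 + 31 + 28 + 31 + 30 + 31 + 30 + 31 + 31 + 30 + 31 + 29 = 728.

728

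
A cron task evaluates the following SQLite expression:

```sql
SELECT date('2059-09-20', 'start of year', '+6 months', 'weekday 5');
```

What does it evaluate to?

2059-07-04

`start of year` rewinds 2059-09-20 to 2059-01-01.
Adding +6 months to 2059-01-01 gives 2059-07-01.
`weekday 5` advances to the next Friday; 2059-07-01 is a Tuesday, so it moves forward to 2059-07-04.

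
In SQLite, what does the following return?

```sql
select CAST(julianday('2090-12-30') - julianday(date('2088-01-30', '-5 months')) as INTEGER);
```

1218

Adding -5 months to 2088-01-30 gives 2087-08-30.
1 day remains in August 2087 after the 30th (31 − 30).
Full months from September 2087 through November 2090 contribute their day counts.
Then 30 days into December 2090.
Total: 1 + 30 + 31 + 30 + 31 + 31 + 29 + 31 + 30 + 31 + 30 + 31 + 31 + 30 + 31 + 30 + 31 + 31 + 28 + 31 + 30 + 31 + 30 + 31 + 31 + 30 + 31 + 30 + 31 + 31 + 28 + 31 + 30 + 31 + 30 + 31 + 31 + 30 + 31 + 30 + 30 = 1218.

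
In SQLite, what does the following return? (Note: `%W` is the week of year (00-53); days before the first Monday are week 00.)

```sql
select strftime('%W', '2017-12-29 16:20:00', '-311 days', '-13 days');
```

06

First apply '-311 days', '-13 days': 2017-12-29 16:20:00 → 2017-02-08 16:20:00.
2017-02-08 is a Wednesday. SQLite's %W counts Mondays since the year started; the result is 06.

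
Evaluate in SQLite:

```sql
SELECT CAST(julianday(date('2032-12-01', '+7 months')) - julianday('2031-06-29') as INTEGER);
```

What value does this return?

733

Adding +7 months to 2032-12-01 gives 2033-07-01.
1 day remains in June 2031 after the 29th (30 − 29).
Full months from July 2031 through June 2033 contribute their day counts.
Then 1 day into July 2033.
Total: 1 + 31 + 31 + 30 + 31 + 30 + 31 + 31 + 29 + 31 + 30 + 31 + 30 + 31 + 31 + 30 + 31 + 30 + 31 + 31 + 28 + 31 + 30 + 31 + 30 + 1 = 733.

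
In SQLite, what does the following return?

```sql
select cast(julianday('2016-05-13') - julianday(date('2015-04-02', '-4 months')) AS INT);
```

Adding -4 months to 2015-04-02 gives 2014-12-02.
29 days remain in December 2014 after the 2nd (31 − 2).
Full months from January 2015 through April 2016 contribute their day counts.
Then 13 days into May 2016.
Total: 29 + 31 + 28 + 31 + 30 + 31 + 30 + 31 + 31 + 30 + 31 + 30 + 31 + 31 + 29 + 31 + 30 + 13 = 528.

528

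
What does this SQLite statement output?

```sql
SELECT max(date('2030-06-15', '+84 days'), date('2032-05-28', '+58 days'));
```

2032-07-25

date('2030-06-15', '+84 days') → 2030-09-07.
date('2032-05-28', '+58 days') → 2032-07-25.
Later of the two is 2032-07-25.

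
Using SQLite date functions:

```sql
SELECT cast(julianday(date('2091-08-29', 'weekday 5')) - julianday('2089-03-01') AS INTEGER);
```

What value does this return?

913

`weekday 5` advances to the next Friday; 2091-08-29 is a Wednesday, so it moves forward to 2091-08-31.
30 days remain in March 2089 after the 1st (31 − 1).
Full months from April 2089 through July 2091 contribute their day counts.
Then 31 days into August 2091.
Total: 30 + 30 + 31 + 30 + 31 + 31 + 30 + 31 + 30 + 31 + 31 + 28 + 31 + 30 + 31 + 30 + 31 + 31 + 30 + 31 + 30 + 31 + 31 + 28 + 31 + 30 + 31 + 30 + 31 + 31 = 913.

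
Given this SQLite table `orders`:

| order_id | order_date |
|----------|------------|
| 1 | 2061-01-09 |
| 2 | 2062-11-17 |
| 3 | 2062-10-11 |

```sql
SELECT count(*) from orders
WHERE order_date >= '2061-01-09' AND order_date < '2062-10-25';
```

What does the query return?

Rows in [2061-01-09, 2062-10-25): 2061-01-09, 2062-10-11 → 2 rows.

2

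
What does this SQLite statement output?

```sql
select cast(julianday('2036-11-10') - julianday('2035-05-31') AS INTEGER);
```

0 days remain in May 2035 after the 31st (31 − 31).
Full months from June 2035 through October 2036 contribute their day counts.
Then 10 days into November 2036.
Total: 0 + 30 + 31 + 31 + 30 + 31 + 30 + 31 + 31 + 29 + 31 + 30 + 31 + 30 + 31 + 31 + 30 + 31 + 10 = 529.

529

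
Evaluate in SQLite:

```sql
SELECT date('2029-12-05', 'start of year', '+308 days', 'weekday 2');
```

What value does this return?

`start of year` rewinds 2029-12-05 to 2029-01-01.
Applying '+308 days' to 2029-01-01: counting 308 days forward gives 2029-11-05.
`weekday 2` advances to the next Tuesday; 2029-11-05 is a Monday, so it moves forward to 2029-11-06.

2029-11-06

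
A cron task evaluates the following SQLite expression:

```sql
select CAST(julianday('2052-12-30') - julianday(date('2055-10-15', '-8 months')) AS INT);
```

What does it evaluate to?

Adding -8 months to 2055-10-15 gives 2055-02-15.
1 day remains in December 2052 after the 30th (31 − 30).
Full months from January 2053 through January 2055 contribute their day counts.
Then 15 days into February 2055.
Total: 1 + 31 + 28 + 31 + 30 + 31 + 30 + 31 + 31 + 30 + 31 + 30 + 31 + 31 + 28 + 31 + 30 + 31 + 30 + 31 + 31 + 30 + 31 + 30 + 31 + 31 + 15 = 777.
The subtraction is earlier − later, so the result is −777 → -777.

-777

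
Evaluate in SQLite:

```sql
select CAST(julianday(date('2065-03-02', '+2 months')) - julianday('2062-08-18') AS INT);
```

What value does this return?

Adding +2 months to 2065-03-02 gives 2065-05-02.
13 days remain in August 2062 after the 18th (31 − 18).
Full months from September 2062 through April 2065 contribute their day counts.
Then 2 days into May 2065.
Total: 13 + 30 + 31 + 30 + 31 + 31 + 28 + 31 + 30 + 31 + 30 + 31 + 31 + 30 + 31 + 30 + 31 + 31 + 29 + 31 + 30 + 31 + 30 + 31 + 31 + 30 + 31 + 30 + 31 + 31 + 28 + 31 + 30 + 2 = 988.

988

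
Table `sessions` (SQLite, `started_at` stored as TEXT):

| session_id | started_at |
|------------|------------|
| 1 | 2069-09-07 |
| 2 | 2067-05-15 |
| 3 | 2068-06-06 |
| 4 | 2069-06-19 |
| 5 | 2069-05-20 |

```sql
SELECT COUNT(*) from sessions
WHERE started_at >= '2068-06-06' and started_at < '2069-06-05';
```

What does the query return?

2

Rows in [2068-06-06, 2069-06-05): 2068-06-06, 2069-05-20 → 2 rows.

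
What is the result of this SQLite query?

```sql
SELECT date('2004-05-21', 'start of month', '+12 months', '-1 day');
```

`start of month` rewinds 2004-05-21 to 2004-05-01.
Adding +12 months to 2004-05-01 gives 2005-05-01.
Going back 1 day from 2005-05-01 reaches 2005-04-30 (last day of April, 30 days).

2005-04-30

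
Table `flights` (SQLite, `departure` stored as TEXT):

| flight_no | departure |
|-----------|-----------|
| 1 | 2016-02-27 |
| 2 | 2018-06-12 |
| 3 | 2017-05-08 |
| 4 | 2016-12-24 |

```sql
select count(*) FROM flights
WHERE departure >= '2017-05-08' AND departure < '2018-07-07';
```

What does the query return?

Rows in [2017-05-08, 2018-07-07): 2018-06-12, 2017-05-08 → 2 rows.

2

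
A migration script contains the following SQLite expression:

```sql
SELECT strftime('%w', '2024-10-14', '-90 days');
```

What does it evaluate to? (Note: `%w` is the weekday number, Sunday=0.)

2

First apply '-90 days': 2024-10-14 → 2024-07-16.
2024-07-16 is a Tuesday; with Sunday=0 that is 2.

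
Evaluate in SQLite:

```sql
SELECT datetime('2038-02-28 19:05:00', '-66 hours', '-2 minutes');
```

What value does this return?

2038-02-26 01:03:00

-66 hours from 2038-02-28 19:05:00 is 2038-02-26 01:05:00 (crosses midnight).
-2 minutes from 2038-02-26 01:05:00 is 2038-02-26 01:03:00.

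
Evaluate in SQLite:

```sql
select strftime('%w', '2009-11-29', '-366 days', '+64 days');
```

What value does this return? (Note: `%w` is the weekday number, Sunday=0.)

6

First apply '-366 days', '+64 days': 2009-11-29 → 2009-01-31.
2009-01-31 is a Saturday; with Sunday=0 that is 6.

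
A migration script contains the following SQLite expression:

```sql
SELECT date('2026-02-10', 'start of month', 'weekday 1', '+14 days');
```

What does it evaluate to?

`start of month` rewinds 2026-02-10 to 2026-02-01.
`weekday 1` advances to the next Monday; 2026-02-01 is a Sunday, so it moves forward to 2026-02-02.
Advancing 14 more days within February lands on 2026-02-16.

2026-02-16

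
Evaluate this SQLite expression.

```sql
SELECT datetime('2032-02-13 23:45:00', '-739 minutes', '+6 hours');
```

2032-02-13 17:26:00

739 minutes = 12h 19m; -739 minutes from 2032-02-13 23:45:00 is 2032-02-13 11:26:00.
+6 hours from 2032-02-13 11:26:00 is 2032-02-13 17:26:00.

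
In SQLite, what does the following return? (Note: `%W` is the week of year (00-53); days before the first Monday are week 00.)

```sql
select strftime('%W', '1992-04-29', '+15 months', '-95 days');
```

16

First apply '+15 months', '-95 days': 1992-04-29 → 1993-04-25.
1993-04-25 is a Sunday. SQLite's %W counts Mondays since the year started; the result is 16.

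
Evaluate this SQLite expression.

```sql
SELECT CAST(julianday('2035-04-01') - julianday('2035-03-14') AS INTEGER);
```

18

17 days remain in March 2035 after the 14th (31 − 14).
Then 1 day into April 2035.
Total: 17 + 1 = 18.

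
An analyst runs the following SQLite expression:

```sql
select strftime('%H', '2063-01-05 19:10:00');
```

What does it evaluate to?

`%H` extracts the 2-digit hour (00-23): 19.

19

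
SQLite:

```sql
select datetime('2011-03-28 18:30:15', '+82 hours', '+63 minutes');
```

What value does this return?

2011-04-01 05:33:15

+82 hours from 2011-03-28 18:30:15 is 2011-04-01 04:30:15 (crosses midnight).
63 minutes = 1h 3m; +63 minutes from 2011-04-01 04:30:15 is 2011-04-01 05:33:15.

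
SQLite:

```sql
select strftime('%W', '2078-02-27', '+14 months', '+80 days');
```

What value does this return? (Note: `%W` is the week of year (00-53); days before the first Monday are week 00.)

First apply '+14 months', '+80 days': 2078-02-27 → 2079-07-16.
2079-07-16 is a Sunday. SQLite's %W counts Mondays since the year started; the result is 28.

28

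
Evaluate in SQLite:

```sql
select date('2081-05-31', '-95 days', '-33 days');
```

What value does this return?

Applying '-95 days' to 2081-05-31: counting 95 days back gives 2081-02-25.
Going back 25 days from 2081-02-25 reaches 2081-01-31 (last day of January, 31 days).
Going back 8 days within January lands on 2081-01-23.

2081-01-23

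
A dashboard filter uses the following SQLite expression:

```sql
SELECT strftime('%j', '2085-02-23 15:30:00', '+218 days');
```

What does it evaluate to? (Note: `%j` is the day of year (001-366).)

272

First apply '+218 days': 2085-02-23 15:30:00 → 2085-09-29 15:30:00.
Day-of-year for 2085-09-29: days since 2085-01-01 inclusive = 272, zero-padded to 272.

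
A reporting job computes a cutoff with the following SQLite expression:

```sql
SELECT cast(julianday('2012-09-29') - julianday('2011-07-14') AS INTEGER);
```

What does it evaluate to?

443

17 days remain in July 2011 after the 14th (31 − 14).
Full months from August 2011 through August 2012 contribute their day counts.
Then 29 days into September 2012.
Total: 17 + 31 + 30 + 31 + 30 + 31 + 31 + 29 + 31 + 30 + 31 + 30 + 31 + 31 + 29 = 443.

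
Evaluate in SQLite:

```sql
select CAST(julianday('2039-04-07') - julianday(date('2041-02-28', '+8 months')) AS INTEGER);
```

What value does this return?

-935

Adding +8 months to 2041-02-28 gives 2041-10-28.
23 days remain in April 2039 after the 7th (30 − 7).
Full months from May 2039 through September 2041 contribute their day counts.
Then 28 days into October 2041.
Total: 23 + 31 + 30 + 31 + 31 + 30 + 31 + 30 + 31 + 31 + 29 + 31 + 30 + 31 + 30 + 31 + 31 + 30 + 31 + 30 + 31 + 31 + 28 + 31 + 30 + 31 + 30 + 31 + 31 + 30 + 28 = 935.
The subtraction is earlier − later, so the result is −935 → -935.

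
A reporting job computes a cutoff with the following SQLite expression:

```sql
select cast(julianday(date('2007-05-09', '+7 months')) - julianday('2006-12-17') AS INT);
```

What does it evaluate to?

Adding +7 months to 2007-05-09 gives 2007-12-09.
14 days remain in December 2006 after the 17th (31 − 17).
Full months from January 2007 through November 2007 contribute their day counts.
Then 9 days into December 2007.
Total: 14 + 31 + 28 + 31 + 30 + 31 + 30 + 31 + 31 + 30 + 31 + 30 + 9 = 357.

357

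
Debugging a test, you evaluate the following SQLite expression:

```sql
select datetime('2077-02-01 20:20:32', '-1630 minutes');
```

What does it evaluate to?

1630 minutes = 27h 10m; -1630 minutes from 2077-02-01 20:20:32 is 2077-01-31 17:10:32 (crosses midnight).

2077-01-31 17:10:32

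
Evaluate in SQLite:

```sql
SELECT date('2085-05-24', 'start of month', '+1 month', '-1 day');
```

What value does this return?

2085-05-31

`start of month` rewinds 2085-05-24 to 2085-05-01.
Adding +1 month to 2085-05-01 gives 2085-06-01.
Going back 1 day from 2085-06-01 reaches 2085-05-31 (last day of May, 31 days).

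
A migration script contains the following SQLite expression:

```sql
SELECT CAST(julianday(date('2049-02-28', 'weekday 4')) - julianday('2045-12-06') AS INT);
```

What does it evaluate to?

1184

`weekday 4` advances to the next Thursday; 2049-02-28 is a Sunday, so it moves forward to 2049-03-04.
25 days remain in December 2045 after the 6th (31 − 6).
Full months from January 2046 through February 2049 contribute their day counts.
Then 4 days into March 2049.
Total: 25 + 31 + 28 + 31 + 30 + 31 + 30 + 31 + 31 + 30 + 31 + 30 + 31 + 31 + 28 + 31 + 30 + 31 + 30 + 31 + 31 + 30 + 31 + 30 + 31 + 31 + 29 + 31 + 30 + 31 + 30 + 31 + 31 + 30 + 31 + 30 + 31 + 31 + 28 + 4 = 1184.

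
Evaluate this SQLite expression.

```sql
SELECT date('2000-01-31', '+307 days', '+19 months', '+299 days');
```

Applying '+307 days' to 2000-01-31: counting 307 days forward gives 2000-12-03.
Adding +19 months to 2000-12-03 gives 2002-07-03.
Applying '+299 days' to 2002-07-03: counting 299 days forward gives 2003-04-28.

2003-04-28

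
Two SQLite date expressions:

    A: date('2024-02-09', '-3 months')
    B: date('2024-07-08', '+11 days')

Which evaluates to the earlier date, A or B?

A

A = 2023-11-09.
B = 2024-07-19.
A is earlier.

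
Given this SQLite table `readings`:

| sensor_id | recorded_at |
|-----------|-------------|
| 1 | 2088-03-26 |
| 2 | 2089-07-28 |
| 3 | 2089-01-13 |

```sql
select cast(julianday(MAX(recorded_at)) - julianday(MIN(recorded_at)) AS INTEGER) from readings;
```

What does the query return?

MIN = 2088-03-26, MAX = 2089-07-28.
5 days remain in March 2088 after the 26th (31 − 26).
Full months from April 2088 through June 2089 contribute their day counts.
Then 28 days into July 2089.
Total: 5 + 30 + 31 + 30 + 31 + 31 + 30 + 31 + 30 + 31 + 31 + 28 + 31 + 30 + 31 + 30 + 28 = 489.

489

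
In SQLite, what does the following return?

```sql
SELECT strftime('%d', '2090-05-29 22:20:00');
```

`%d` extracts the 2-digit day of month: 29.

29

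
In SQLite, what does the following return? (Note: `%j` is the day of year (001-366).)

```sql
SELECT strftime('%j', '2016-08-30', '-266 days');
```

342

First apply '-266 days': 2016-08-30 → 2015-12-08.
Day-of-year for 2015-12-08: days since 2015-01-01 inclusive = 342, zero-padded to 342.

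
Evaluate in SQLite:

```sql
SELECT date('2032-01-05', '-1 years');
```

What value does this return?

Adding -1 year to 2032-01-05 gives 2031-01-05.

2031-01-05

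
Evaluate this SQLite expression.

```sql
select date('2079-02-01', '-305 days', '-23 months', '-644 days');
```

2074-07-28

Applying '-305 days' to 2079-02-01: counting 305 days back gives 2078-04-02.
Adding -23 months to 2078-04-02 gives 2076-05-02.
Applying '-644 days' to 2076-05-02: counting 644 days back gives 2074-07-28.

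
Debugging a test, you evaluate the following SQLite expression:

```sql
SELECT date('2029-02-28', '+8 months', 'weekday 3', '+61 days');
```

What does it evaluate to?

2029-12-31

Adding +8 months to 2029-02-28 gives 2029-10-28.
`weekday 3` advances to the next Wednesday; 2029-10-28 is a Sunday, so it moves forward to 2029-10-31.
Applying '+61 days' to 2029-10-31: counting 61 days forward gives 2029-12-31.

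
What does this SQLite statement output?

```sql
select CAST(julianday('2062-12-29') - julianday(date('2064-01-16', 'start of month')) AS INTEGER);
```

`start of month` rewinds 2064-01-16 to 2064-01-01.
2 days remain in December 2062 after the 29th (31 − 29).
Full months from January 2063 through December 2063 contribute their day counts.
Then 1 day into January 2064.
Total: 2 + 31 + 28 + 31 + 30 + 31 + 30 + 31 + 31 + 30 + 31 + 30 + 31 + 1 = 368.
The subtraction is earlier − later, so the result is −368 → -368.

-368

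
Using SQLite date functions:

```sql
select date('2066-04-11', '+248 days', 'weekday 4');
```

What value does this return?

Applying '+248 days' to 2066-04-11: counting 248 days forward gives 2066-12-15.
`weekday 4` advances to the next Thursday; 2066-12-15 is a Wednesday, so it moves forward to 2066-12-16.

2066-12-16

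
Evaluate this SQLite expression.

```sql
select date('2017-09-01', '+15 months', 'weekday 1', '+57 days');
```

2019-01-29

Adding +15 months to 2017-09-01 gives 2018-12-01.
`weekday 1` advances to the next Monday; 2018-12-01 is a Saturday, so it moves forward to 2018-12-03.
Applying '+57 days' to 2018-12-03: counting 57 days forward gives 2019-01-29.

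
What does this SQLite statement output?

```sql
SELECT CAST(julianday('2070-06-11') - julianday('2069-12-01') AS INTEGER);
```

30 days remain in December 2069 after the 1st (31 − 1).
January 2070: 31 days.
February 2070: 28 days.
March 2070: 31 days.
April 2070: 30 days.
May 2070: 31 days.
Then 11 days into June 2070.
Total: 30 + 31 + 28 + 31 + 30 + 31 + 11 = 192.

192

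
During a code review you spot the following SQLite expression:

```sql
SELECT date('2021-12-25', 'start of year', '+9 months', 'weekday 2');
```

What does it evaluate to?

`start of year` rewinds 2021-12-25 to 2021-01-01.
Adding +9 months to 2021-01-01 gives 2021-10-01.
`weekday 2` advances to the next Tuesday; 2021-10-01 is a Friday, so it moves forward to 2021-10-05.

2021-10-05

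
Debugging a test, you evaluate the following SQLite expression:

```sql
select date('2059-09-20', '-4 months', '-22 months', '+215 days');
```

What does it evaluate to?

2058-02-20

Adding -4 months to 2059-09-20 gives 2059-05-20.
Adding -22 months to 2059-05-20 gives 2057-07-20.
Applying '+215 days' to 2057-07-20: counting 215 days forward gives 2058-02-20.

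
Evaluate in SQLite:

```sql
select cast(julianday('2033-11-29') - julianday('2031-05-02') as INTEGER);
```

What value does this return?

942

29 days remain in May 2031 after the 2nd (31 − 2).
Full months from June 2031 through October 2033 contribute their day counts.
Then 29 days into November 2033.
Total: 29 + 30 + 31 + 31 + 30 + 31 + 30 + 31 + 31 + 29 + 31 + 30 + 31 + 30 + 31 + 31 + 30 + 31 + 30 + 31 + 31 + 28 + 31 + 30 + 31 + 30 + 31 + 31 + 30 + 31 + 29 = 942.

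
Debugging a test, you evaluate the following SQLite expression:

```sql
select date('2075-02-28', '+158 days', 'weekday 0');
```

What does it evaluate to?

Applying '+158 days' to 2075-02-28: counting 158 days forward gives 2075-08-05.
`weekday 0` advances to the next Sunday; 2075-08-05 is a Monday, so it moves forward to 2075-08-11.

2075-08-11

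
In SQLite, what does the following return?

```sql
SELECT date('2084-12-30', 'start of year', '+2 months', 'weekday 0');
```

2084-03-05

`start of year` rewinds 2084-12-30 to 2084-01-01.
Adding +2 months to 2084-01-01 gives 2084-03-01.
`weekday 0` advances to the next Sunday; 2084-03-01 is a Wednesday, so it moves forward to 2084-03-05.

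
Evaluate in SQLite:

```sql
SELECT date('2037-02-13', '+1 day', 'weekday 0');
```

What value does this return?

2037-02-15

Advancing 1 more day within February lands on 2037-02-14.
`weekday 0` advances to the next Sunday; 2037-02-14 is a Saturday, so it moves forward to 2037-02-15.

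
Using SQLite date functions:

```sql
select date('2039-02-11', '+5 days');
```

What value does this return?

Advancing 5 more days within February lands on 2039-02-16.

2039-02-16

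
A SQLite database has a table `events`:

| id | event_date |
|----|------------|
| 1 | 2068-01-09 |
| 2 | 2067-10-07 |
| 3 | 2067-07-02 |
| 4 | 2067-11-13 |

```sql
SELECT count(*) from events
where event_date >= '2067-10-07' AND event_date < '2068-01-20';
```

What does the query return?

3

Rows in [2067-10-07, 2068-01-20): 2068-01-09, 2067-10-07, 2067-11-13 → 3 rows.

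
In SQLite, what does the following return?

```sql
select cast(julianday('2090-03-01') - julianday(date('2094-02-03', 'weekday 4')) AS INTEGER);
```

`weekday 4` advances to the next Thursday; 2094-02-03 is a Wednesday, so it moves forward to 2094-02-04.
30 days remain in March 2090 after the 1st (31 − 1).
Full months from April 2090 through January 2094 contribute their day counts.
Then 4 days into February 2094.
Total: 30 + 30 + 31 + 30 + 31 + 31 + 30 + 31 + 30 + 31 + 31 + 28 + 31 + 30 + 31 + 30 + 31 + 31 + 30 + 31 + 30 + 31 + 31 + 29 + 31 + 30 + 31 + 30 + 31 + 31 + 30 + 31 + 30 + 31 + 31 + 28 + 31 + 30 + 31 + 30 + 31 + 31 + 30 + 31 + 30 + 31 + 31 + 4 = 1436.
The subtraction is earlier − later, so the result is −1436 → -1436.

-1436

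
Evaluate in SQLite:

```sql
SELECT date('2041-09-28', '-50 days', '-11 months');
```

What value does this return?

2040-09-09

Applying '-50 days' to 2041-09-28: counting 50 days back gives 2041-08-09.
Adding -11 months to 2041-08-09 gives 2040-09-09.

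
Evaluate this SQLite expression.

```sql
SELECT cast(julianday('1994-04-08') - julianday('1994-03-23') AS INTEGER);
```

16

8 days remain in March 1994 after the 23rd (31 − 23).
Then 8 days into April 1994.
Total: 8 + 8 = 16.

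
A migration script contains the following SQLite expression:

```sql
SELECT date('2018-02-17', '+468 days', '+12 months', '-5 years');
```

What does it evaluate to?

Applying '+468 days' to 2018-02-17: counting 468 days forward gives 2019-05-31.
Adding +12 months to 2019-05-31 gives 2020-05-31.
Adding -5 years to 2020-05-31 gives 2015-05-31.

2015-05-31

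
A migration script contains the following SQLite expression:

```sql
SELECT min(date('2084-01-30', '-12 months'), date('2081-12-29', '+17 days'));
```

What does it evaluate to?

2082-01-15

date('2084-01-30', '-12 months') → 2083-01-30.
date('2081-12-29', '+17 days') → 2082-01-15.
Earlier of the two is 2082-01-15.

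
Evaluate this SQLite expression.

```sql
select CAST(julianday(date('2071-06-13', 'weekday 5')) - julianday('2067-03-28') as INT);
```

`weekday 5` advances to the next Friday; 2071-06-13 is a Saturday, so it moves forward to 2071-06-19.
3 days remain in March 2067 after the 28th (31 − 28).
Full months from April 2067 through May 2071 contribute their day counts.
Then 19 days into June 2071.
Total: 3 + 30 + 31 + 30 + 31 + 31 + 30 + 31 + 30 + 31 + 31 + 29 + 31 + 30 + 31 + 30 + 31 + 31 + 30 + 31 + 30 + 31 + 31 + 28 + 31 + 30 + 31 + 30 + 31 + 31 + 30 + 31 + 30 + 31 + 31 + 28 + 31 + 30 + 31 + 30 + 31 + 31 + 30 + 31 + 30 + 31 + 31 + 28 + 31 + 30 + 31 + 19 = 1544.

1544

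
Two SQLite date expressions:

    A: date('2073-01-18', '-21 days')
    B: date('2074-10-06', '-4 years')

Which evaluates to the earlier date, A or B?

B

A = 2072-12-28.
B = 2070-10-06.
B is earlier.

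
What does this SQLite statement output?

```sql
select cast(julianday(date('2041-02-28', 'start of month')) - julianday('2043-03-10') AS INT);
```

-767

`start of month` rewinds 2041-02-28 to 2041-02-01.
27 days remain in February 2041 after the 1st (28 − 1).
Full months from March 2041 through February 2043 contribute their day counts.
Then 10 days into March 2043.
Total: 27 + 31 + 30 + 31 + 30 + 31 + 31 + 30 + 31 + 30 + 31 + 31 + 28 + 31 + 30 + 31 + 30 + 31 + 31 + 30 + 31 + 30 + 31 + 31 + 28 + 10 = 767.
The subtraction is earlier − later, so the result is −767 → -767.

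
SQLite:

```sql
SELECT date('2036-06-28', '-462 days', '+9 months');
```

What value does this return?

Applying '-462 days' to 2036-06-28: counting 462 days back gives 2035-03-24.
Adding +9 months to 2035-03-24 gives 2035-12-24.

2035-12-24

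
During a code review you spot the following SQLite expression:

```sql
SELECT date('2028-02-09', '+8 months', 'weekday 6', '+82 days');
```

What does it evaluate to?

Adding +8 months to 2028-02-09 gives 2028-10-09.
`weekday 6` advances to the next Saturday; 2028-10-09 is a Monday, so it moves forward to 2028-10-14.
Applying '+82 days' to 2028-10-14: counting 82 days forward gives 2029-01-04.

2029-01-04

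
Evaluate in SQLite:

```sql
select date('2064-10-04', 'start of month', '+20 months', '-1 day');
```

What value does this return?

2066-05-31

`start of month` rewinds 2064-10-04 to 2064-10-01.
Adding +20 months to 2064-10-01 gives 2066-06-01.
Going back 1 day from 2066-06-01 reaches 2066-05-31 (last day of May, 31 days).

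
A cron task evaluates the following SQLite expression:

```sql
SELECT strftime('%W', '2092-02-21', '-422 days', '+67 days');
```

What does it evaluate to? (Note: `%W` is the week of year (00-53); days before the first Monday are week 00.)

First apply '-422 days', '+67 days': 2092-02-21 → 2091-03-03.
2091-03-03 is a Saturday. SQLite's %W counts Mondays since the year started; the result is 09.

09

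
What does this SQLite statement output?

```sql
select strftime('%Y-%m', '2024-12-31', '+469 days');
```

2026-04

First apply '+469 days': 2024-12-31 → 2026-04-14.
`%Y-%m` extracts the year-month: 2026-04.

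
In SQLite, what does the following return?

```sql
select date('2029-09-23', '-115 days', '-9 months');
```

2028-08-31

Applying '-115 days' to 2029-09-23: counting 115 days back gives 2029-05-31.
Adding -9 months to 2029-05-31 gives 2028-08-31.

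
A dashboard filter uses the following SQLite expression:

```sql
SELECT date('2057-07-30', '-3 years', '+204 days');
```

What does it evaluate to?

2055-02-19

Adding -3 years to 2057-07-30 gives 2054-07-30.
Applying '+204 days' to 2054-07-30: counting 204 days forward gives 2055-02-19.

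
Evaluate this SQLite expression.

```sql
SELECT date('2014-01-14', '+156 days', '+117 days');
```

Applying '+156 days' to 2014-01-14: counting 156 days forward gives 2014-06-19.
Applying '+117 days' to 2014-06-19: counting 117 days forward gives 2014-10-14.

2014-10-14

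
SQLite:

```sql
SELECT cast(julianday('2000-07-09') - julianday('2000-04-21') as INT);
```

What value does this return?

9 days remain in April 2000 after the 21st (30 − 21).
May 2000: 31 days.
June 2000: 30 days.
Then 9 days into July 2000.
Total: 9 + 31 + 30 + 9 = 79.

79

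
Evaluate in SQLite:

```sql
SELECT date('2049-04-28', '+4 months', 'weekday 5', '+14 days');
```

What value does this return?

2049-09-17

Adding +4 months to 2049-04-28 gives 2049-08-28.
`weekday 5` advances to the next Friday; 2049-08-28 is a Saturday, so it moves forward to 2049-09-03.
Advancing 14 more days within September lands on 2049-09-17.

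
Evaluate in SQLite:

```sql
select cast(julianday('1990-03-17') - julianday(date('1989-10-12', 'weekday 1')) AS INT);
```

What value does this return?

`weekday 1` advances to the next Monday; 1989-10-12 is a Thursday, so it moves forward to 1989-10-16.
15 days remain in October 1989 after the 16th (31 − 16).
November 1989: 30 days.
December 1989: 31 days.
January 1990: 31 days.
February 1990: 28 days.
Then 17 days into March 1990.
Total: 15 + 30 + 31 + 31 + 28 + 17 = 152.

152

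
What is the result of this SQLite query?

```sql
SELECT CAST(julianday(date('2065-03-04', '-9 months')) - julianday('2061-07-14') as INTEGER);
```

Adding -9 months to 2065-03-04 gives 2064-06-04.
17 days remain in July 2061 after the 14th (31 − 14).
Full months from August 2061 through May 2064 contribute their day counts.
Then 4 days into June 2064.
Total: 17 + 31 + 30 + 31 + 30 + 31 + 31 + 28 + 31 + 30 + 31 + 30 + 31 + 31 + 30 + 31 + 30 + 31 + 31 + 28 + 31 + 30 + 31 + 30 + 31 + 31 + 30 + 31 + 30 + 31 + 31 + 29 + 31 + 30 + 31 + 4 = 1056.

1056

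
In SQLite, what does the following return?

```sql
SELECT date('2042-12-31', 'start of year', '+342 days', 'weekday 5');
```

`start of year` rewinds 2042-12-31 to 2042-01-01.
Applying '+342 days' to 2042-01-01: counting 342 days forward gives 2042-12-09.
`weekday 5` advances to the next Friday; 2042-12-09 is a Tuesday, so it moves forward to 2042-12-12.

2042-12-12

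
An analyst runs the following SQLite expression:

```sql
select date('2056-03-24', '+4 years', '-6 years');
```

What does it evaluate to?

Adding +4 years to 2056-03-24 gives 2060-03-24.
Adding -6 years to 2060-03-24 gives 2054-03-24.

2054-03-24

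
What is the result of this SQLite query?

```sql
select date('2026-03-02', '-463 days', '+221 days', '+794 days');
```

Applying '-463 days' to 2026-03-02: counting 463 days back gives 2024-11-24.
Applying '+221 days' to 2024-11-24: counting 221 days forward gives 2025-07-03.
Applying '+794 days' to 2025-07-03: counting 794 days forward gives 2027-09-05.

2027-09-05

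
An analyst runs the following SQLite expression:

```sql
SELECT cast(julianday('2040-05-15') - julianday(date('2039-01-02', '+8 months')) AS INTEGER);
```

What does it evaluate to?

256

Adding +8 months to 2039-01-02 gives 2039-09-02.
28 days remain in September 2039 after the 2nd (30 − 2).
Full months from October 2039 through April 2040 contribute their day counts.
Then 15 days into May 2040.
Total: 28 + 31 + 30 + 31 + 31 + 29 + 31 + 30 + 15 = 256.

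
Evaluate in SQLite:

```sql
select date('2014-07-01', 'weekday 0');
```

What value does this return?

2014-07-06

`weekday 0` advances to the next Sunday; 2014-07-01 is a Tuesday, so it moves forward to 2014-07-06.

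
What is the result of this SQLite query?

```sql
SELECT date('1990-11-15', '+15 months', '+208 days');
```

1992-09-10

Adding +15 months to 1990-11-15 gives 1992-02-15.
Applying '+208 days' to 1992-02-15: counting 208 days forward gives 1992-09-10.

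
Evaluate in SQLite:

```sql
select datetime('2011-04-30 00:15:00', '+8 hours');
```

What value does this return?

+8 hours from 2011-04-30 00:15:00 is 2011-04-30 08:15:00.

2011-04-30 08:15:00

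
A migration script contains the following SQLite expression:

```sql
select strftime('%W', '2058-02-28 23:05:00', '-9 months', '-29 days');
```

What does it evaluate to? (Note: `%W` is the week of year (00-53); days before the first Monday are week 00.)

17

First apply '-9 months', '-29 days': 2058-02-28 23:05:00 → 2057-04-29 23:05:00.
2057-04-29 is a Sunday. SQLite's %W counts Mondays since the year started; the result is 17.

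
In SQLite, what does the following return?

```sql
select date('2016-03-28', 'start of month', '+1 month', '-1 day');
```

2016-03-31

`start of month` rewinds 2016-03-28 to 2016-03-01.
Adding +1 month to 2016-03-01 gives 2016-04-01.
Going back 1 day from 2016-04-01 reaches 2016-03-31 (last day of March, 31 days).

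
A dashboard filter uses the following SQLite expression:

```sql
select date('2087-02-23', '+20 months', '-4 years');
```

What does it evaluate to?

2084-10-23

Adding +20 months to 2087-02-23 gives 2088-10-23.
Adding -4 years to 2088-10-23 gives 2084-10-23.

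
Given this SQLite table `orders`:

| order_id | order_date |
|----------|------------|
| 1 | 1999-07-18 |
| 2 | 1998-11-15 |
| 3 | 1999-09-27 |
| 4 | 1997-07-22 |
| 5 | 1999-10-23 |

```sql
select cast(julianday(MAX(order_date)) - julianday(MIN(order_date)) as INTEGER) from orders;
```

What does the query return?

823

MIN = 1997-07-22, MAX = 1999-10-23.
9 days remain in July 1997 after the 22nd (31 − 22).
Full months from August 1997 through September 1999 contribute their day counts.
Then 23 days into October 1999.
Total: 9 + 31 + 30 + 31 + 30 + 31 + 31 + 28 + 31 + 30 + 31 + 30 + 31 + 31 + 30 + 31 + 30 + 31 + 31 + 28 + 31 + 30 + 31 + 30 + 31 + 31 + 30 + 23 = 823.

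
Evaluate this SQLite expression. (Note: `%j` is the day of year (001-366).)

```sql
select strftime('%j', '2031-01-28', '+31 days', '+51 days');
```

110

First apply '+31 days', '+51 days': 2031-01-28 → 2031-04-20.
Day-of-year for 2031-04-20: days since 2031-01-01 inclusive = 110, zero-padded to 110.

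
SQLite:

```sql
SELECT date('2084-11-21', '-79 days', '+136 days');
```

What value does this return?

Applying '-79 days' to 2084-11-21: counting 79 days back gives 2084-09-03.
Applying '+136 days' to 2084-09-03: counting 136 days forward gives 2085-01-17.

2085-01-17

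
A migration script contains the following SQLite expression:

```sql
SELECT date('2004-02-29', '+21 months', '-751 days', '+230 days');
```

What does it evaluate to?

2004-06-26

Adding +21 months to 2004-02-29 gives 2005-11-29.
Applying '-751 days' to 2005-11-29: counting 751 days back gives 2003-11-09.
Applying '+230 days' to 2003-11-09: counting 230 days forward gives 2004-06-26.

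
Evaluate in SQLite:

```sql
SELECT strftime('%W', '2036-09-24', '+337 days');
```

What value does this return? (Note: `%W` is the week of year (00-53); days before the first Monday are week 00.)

First apply '+337 days': 2036-09-24 → 2037-08-27.
2037-08-27 is a Thursday. SQLite's %W counts Mondays since the year started; the result is 34.

34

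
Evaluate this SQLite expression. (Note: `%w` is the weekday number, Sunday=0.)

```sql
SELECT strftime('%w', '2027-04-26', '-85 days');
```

First apply '-85 days': 2027-04-26 → 2027-01-31.
2027-01-31 is a Sunday; with Sunday=0 that is 0.

0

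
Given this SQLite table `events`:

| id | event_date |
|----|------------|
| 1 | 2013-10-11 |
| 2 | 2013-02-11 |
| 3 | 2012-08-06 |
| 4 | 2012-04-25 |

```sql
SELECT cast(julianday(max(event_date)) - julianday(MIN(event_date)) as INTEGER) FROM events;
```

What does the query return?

534

MIN = 2012-04-25, MAX = 2013-10-11.
5 days remain in April 2012 after the 25th (30 − 25).
Full months from May 2012 through September 2013 contribute their day counts.
Then 11 days into October 2013.
Total: 5 + 31 + 30 + 31 + 31 + 30 + 31 + 30 + 31 + 31 + 28 + 31 + 30 + 31 + 30 + 31 + 31 + 30 + 11 = 534.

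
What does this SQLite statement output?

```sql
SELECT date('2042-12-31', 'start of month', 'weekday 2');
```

`start of month` rewinds 2042-12-31 to 2042-12-01.
`weekday 2` advances to the next Tuesday; 2042-12-01 is a Monday, so it moves forward to 2042-12-02.

2042-12-02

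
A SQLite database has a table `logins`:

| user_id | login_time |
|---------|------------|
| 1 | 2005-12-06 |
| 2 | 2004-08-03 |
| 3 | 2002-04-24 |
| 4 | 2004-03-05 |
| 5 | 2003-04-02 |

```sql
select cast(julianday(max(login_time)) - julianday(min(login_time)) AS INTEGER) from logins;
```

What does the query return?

MIN = 2002-04-24, MAX = 2005-12-06.
6 days remain in April 2002 after the 24th (30 − 24).
Full months from May 2002 through November 2005 contribute their day counts.
Then 6 days into December 2005.
Total: 6 + 31 + 30 + 31 + 31 + 30 + 31 + 30 + 31 + 31 + 28 + 31 + 30 + 31 + 30 + 31 + 31 + 30 + 31 + 30 + 31 + 31 + 29 + 31 + 30 + 31 + 30 + 31 + 31 + 30 + 31 + 30 + 31 + 31 + 28 + 31 + 30 + 31 + 30 + 31 + 31 + 30 + 31 + 30 + 6 = 1322.

1322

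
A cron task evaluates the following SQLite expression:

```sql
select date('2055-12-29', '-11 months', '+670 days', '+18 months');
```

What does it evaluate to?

Adding -11 months to 2055-12-29 gives 2055-01-29.
Applying '+670 days' to 2055-01-29: counting 670 days forward gives 2056-11-29.
Adding +18 months to 2056-11-29 gives 2058-05-29.

2058-05-29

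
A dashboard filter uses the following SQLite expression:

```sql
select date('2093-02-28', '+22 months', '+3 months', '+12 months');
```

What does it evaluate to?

2096-03-28

Adding +22 months to 2093-02-28 gives 2094-12-28.
Adding +3 months to 2094-12-28 gives 2095-03-28.
Adding +12 months to 2095-03-28 gives 2096-03-28.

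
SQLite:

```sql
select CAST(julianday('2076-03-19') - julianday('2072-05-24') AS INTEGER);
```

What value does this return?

7 days remain in May 2072 after the 24th (31 − 24).
Full months from June 2072 through February 2076 contribute their day counts.
Then 19 days into March 2076.
Total: 7 + 30 + 31 + 31 + 30 + 31 + 30 + 31 + 31 + 28 + 31 + 30 + 31 + 30 + 31 + 31 + 30 + 31 + 30 + 31 + 31 + 28 + 31 + 30 + 31 + 30 + 31 + 31 + 30 + 31 + 30 + 31 + 31 + 28 + 31 + 30 + 31 + 30 + 31 + 31 + 30 + 31 + 30 + 31 + 31 + 29 + 19 = 1395.

1395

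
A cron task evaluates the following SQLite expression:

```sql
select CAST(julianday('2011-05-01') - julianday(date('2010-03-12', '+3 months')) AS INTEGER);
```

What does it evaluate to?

323

Adding +3 months to 2010-03-12 gives 2010-06-12.
18 days remain in June 2010 after the 12th (30 − 12).
Full months from July 2010 through April 2011 contribute their day counts.
Then 1 day into May 2011.
Total: 18 + 31 + 31 + 30 + 31 + 30 + 31 + 31 + 28 + 31 + 30 + 1 = 323.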